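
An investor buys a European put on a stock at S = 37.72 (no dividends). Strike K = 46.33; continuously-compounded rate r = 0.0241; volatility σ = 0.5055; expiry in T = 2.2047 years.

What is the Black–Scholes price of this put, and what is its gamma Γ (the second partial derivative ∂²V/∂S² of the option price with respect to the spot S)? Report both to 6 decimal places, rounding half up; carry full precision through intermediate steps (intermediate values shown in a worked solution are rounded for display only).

σ√T = 0.5055·√2.2047 = 0.750578
d₁ = (ln(S/K) + (r+σ²/2)T) / (σ√T) = (ln(37.72/46.33) + (0.0241+0.5055²/2)·2.2047) / 0.750578 = (-0.205599 + 0.334817) / 0.750578 = 0.172158
d₂ = d₁ − σ√T = 0.172158 − 0.750578 = -0.578420
e^{−rT} = e^{−0.0241·2.2047} = 0.948254
N(−d₁) = 0.431657,  N(−d₂) = 0.718510
Put price V = K·e^{−rT}·N(−d₂) − S·N(−d₁) = 31.565999 − 16.282094 = 15.283906
φ(d₁) = (1/√(2π))·e^{−d₁²/2} = 0.393074
Γ = φ(d₁) / (S·σ·√T) = 0.013884

price = 15.283906
Γ = 0.013884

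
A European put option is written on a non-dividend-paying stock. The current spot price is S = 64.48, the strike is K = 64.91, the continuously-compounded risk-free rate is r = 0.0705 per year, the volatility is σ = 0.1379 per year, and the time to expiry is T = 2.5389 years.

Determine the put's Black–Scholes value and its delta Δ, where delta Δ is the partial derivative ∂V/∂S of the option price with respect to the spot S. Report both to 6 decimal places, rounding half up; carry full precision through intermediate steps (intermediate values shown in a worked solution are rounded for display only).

σ√T = 0.1379·√2.5389 = 0.219729
d₁ = (ln(S/K) + (r+σ²/2)T) / (σ√T) = (ln(64.48/64.91) + (0.0705+0.1379²/2)·2.5389) / 0.219729 = (-0.006647 + 0.203133) / 0.219729 = 0.894221
d₂ = d₁ − σ√T = 0.894221 − 0.219729 = 0.674493
e^{−rT} = e^{−0.0705·2.5389} = 0.836112
N(−d₁) = 0.185602,  N(−d₂) = 0.249999
Put price V = K·e^{−rT}·N(−d₂) − S·N(−d₁) = 13.567962 − 11.967599 = 1.600363
Δ = −N(−d₁) = -0.185602

price = 1.600363
Δ = -0.185602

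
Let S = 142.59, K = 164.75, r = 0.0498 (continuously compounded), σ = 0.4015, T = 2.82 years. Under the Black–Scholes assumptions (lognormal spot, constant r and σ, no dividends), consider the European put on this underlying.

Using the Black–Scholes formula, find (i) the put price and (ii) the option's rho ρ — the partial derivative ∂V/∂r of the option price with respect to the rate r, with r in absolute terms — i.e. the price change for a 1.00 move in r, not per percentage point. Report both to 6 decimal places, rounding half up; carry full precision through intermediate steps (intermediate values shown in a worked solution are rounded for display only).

price = 38.003239
ρ = -256.053645

σ√T = 0.4015·√2.82 = 0.674233
d₁ = (ln(S/K) + (r+σ²/2)T) / (σ√T) = (ln(142.59/164.75) + (0.0498+0.4015²/2)·2.82) / 0.674233 = (-0.144456 + 0.367731) / 0.674233 = 0.331155
d₂ = d₁ − σ√T = 0.331155 − 0.674233 = -0.343079
e^{−rT} = e^{−0.0498·2.82} = 0.868979
N(−d₁) = 0.370264,  N(−d₂) = 0.634230
Put price V = K·e^{−rT}·N(−d₂) − S·N(−d₁) = 90.799165 − 52.795926 = 38.003239
ρ = −K·T·e^{−rT}·N(−d₂) = -256.053645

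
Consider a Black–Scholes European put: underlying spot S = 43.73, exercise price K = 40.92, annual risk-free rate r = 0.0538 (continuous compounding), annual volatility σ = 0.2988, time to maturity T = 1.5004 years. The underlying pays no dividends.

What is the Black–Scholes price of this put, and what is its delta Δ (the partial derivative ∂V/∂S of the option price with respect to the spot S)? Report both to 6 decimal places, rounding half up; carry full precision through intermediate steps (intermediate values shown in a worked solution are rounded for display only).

σ√T = 0.2988·√1.5004 = 0.366003
d₁ = (ln(S/K) + (r+σ²/2)T) / (σ√T) = (ln(43.73/40.92) + (0.0538+0.2988²/2)·1.5004) / 0.366003 = (0.066415 + 0.147700) / 0.366003 = 0.585012
d₂ = d₁ − σ√T = 0.585012 − 0.366003 = 0.219009
e^{−rT} = e^{−0.0538·1.5004} = 0.922451
N(−d₁) = 0.279270,  N(−d₂) = 0.413321
Put price V = K·e^{−rT}·N(−d₂) − S·N(−d₁) = 15.601507 − 12.212470 = 3.389038
Δ = −N(−d₁) = -0.279270

price = 3.389038
Δ = -0.279270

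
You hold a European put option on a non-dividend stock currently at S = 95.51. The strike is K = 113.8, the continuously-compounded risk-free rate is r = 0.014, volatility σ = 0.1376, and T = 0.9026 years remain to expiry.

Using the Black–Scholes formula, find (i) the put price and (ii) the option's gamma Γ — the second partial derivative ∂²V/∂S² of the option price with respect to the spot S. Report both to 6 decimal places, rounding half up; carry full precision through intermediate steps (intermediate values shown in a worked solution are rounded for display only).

σ√T = 0.1376·√0.9026 = 0.130727
d₁ = (ln(S/K) + (r+σ²/2)T) / (σ√T) = (ln(95.51/113.8) + (0.014+0.1376²/2)·0.9026) / 0.130727 = (-0.175212 + 0.021181) / 0.130727 = -1.178258
d₂ = d₁ − σ√T = -1.178258 − 0.130727 = -1.308985
e^{−rT} = e^{−0.014·0.9026} = 0.987443
N(−d₁) = 0.880653,  N(−d₂) = 0.904730
Put price V = K·e^{−rT}·N(−d₂) − S·N(−d₁) = 101.665466 − 84.111171 = 17.554295
φ(d₁) = (1/√(2π))·e^{−d₁²/2} = 0.199272
Γ = φ(d₁) / (S·σ·√T) = 0.015960

price = 17.554295
Γ = 0.015960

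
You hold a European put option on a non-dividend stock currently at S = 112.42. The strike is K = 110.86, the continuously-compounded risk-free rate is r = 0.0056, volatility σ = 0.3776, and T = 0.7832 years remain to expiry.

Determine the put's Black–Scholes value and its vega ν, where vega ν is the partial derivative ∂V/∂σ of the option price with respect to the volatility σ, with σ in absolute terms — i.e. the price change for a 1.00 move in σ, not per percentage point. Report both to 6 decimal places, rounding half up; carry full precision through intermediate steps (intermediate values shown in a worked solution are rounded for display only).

price = 13.781632
ν = 38.724478

σ√T = 0.3776·√0.7832 = 0.334171
d₁ = (ln(S/K) + (r+σ²/2)T) / (σ√T) = (ln(112.42/110.86) + (0.0056+0.3776²/2)·0.7832) / 0.334171 = (0.013974 + 0.060221) / 0.334171 = 0.222026
d₂ = d₁ − σ√T = 0.222026 − 0.334171 = -0.112144
e^{−rT} = e^{−0.0056·0.7832} = 0.995624
N(−d₁) = 0.412147,  N(−d₂) = 0.544646
Put price V = K·e^{−rT}·N(−d₂) − S·N(−d₁) = 60.115168 − 46.333536 = 13.781632
φ(d₁) = (1/√(2π))·e^{−d₁²/2} = 0.389229
ν = S·φ(d₁)·√T = 38.724478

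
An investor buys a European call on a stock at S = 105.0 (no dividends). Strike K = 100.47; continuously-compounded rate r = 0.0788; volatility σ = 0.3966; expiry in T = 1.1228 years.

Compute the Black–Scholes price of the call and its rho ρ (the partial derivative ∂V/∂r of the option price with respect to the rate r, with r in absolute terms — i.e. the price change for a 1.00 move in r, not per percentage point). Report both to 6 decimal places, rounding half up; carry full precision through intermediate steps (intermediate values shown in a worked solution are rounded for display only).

price = 23.704395
ρ = 55.959641

σ√T = 0.3966·√1.1228 = 0.420246
d₁ = (ln(S/K) + (r+σ²/2)T) / (σ√T) = (ln(105.0/100.47) + (0.0788+0.3966²/2)·1.1228) / 0.420246 = (0.044101 + 0.176780) / 0.420246 = 0.525600
d₂ = d₁ − σ√T = 0.525600 − 0.420246 = 0.105353
e^{−rT} = e^{−0.0788·1.1228} = 0.915324
N(d₁) = 0.700417,  N(d₂) = 0.541952
Call price V = S·N(d₁) − K·e^{−rT}·N(d₂) = 73.543762 − 49.839367 = 23.704395
ρ = K·T·e^{−rT}·N(d₂) = 55.959641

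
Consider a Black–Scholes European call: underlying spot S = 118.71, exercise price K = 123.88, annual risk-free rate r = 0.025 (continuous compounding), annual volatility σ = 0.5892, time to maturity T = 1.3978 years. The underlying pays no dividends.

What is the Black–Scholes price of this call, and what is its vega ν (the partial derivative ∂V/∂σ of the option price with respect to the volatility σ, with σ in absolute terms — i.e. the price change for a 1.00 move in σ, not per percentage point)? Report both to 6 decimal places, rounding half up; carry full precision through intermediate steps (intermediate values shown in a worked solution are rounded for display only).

σ√T = 0.5892·√1.3978 = 0.696603
d₁ = (ln(S/K) + (r+σ²/2)T) / (σ√T) = (ln(118.71/123.88) + (0.025+0.5892²/2)·1.3978) / 0.696603 = (-0.042630 + 0.277573) / 0.696603 = 0.337270
d₂ = d₁ − σ√T = 0.337270 − 0.696603 = -0.359333
e^{−rT} = e^{−0.025·1.3978} = 0.965659
N(d₁) = 0.632043,  N(d₂) = 0.359673
Call price V = S·N(d₁) − K·e^{−rT}·N(d₂) = 75.029844 − 43.026150 = 32.003694
φ(d₁) = (1/√(2π))·e^{−d₁²/2} = 0.376885
ν = S·φ(d₁)·√T = 52.895560

price = 32.003694
ν = 52.895560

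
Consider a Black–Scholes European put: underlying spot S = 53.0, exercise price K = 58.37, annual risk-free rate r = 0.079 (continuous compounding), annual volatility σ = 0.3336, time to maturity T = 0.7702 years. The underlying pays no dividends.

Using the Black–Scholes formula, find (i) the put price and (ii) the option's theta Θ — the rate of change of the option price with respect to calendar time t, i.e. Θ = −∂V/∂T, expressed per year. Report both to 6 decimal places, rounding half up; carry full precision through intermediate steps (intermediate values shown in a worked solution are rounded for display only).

σ√T = 0.3336·√0.7702 = 0.292771
d₁ = (ln(S/K) + (r+σ²/2)T) / (σ√T) = (ln(53.0/58.37) + (0.079+0.3336²/2)·0.7702) / 0.292771 = (-0.096510 + 0.103703) / 0.292771 = 0.024569
d₂ = d₁ − σ√T = 0.024569 − 0.292771 = -0.268202
e^{−rT} = e^{−0.079·0.7702} = 0.940968
N(−d₁) = 0.490199,  N(−d₂) = 0.605728
Put price V = K·e^{−rT}·N(−d₂) − S·N(−d₁) = 33.269204 − 25.980571 = 7.288633
φ(d₁) = (1/√(2π))·e^{−d₁²/2} = 0.398822
Θ = −S·φ(d₁)·σ/(2√T) + r·K·e^{−rT}·N(−d₂) = −4.017438 + 2.628267 = -1.389171

price = 7.288633
Θ = -1.389171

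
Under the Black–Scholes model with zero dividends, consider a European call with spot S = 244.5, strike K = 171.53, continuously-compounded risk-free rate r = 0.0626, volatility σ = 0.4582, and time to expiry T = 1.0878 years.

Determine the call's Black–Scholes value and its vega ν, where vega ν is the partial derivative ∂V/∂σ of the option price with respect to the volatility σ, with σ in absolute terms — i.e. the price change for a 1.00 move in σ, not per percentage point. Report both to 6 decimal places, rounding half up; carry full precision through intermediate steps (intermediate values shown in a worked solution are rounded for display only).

σ√T = 0.4582·√1.0878 = 0.477892
d₁ = (ln(S/K) + (r+σ²/2)T) / (σ√T) = (ln(244.5/171.53) + (0.0626+0.4582²/2)·1.0878) / 0.477892 = (0.354457 + 0.182287) / 0.477892 = 1.123149
d₂ = d₁ − σ√T = 1.123149 − 0.477892 = 0.645257
e^{−rT} = e^{−0.0626·1.0878} = 0.934171
N(d₁) = 0.869313,  N(d₂) = 0.740620
Call price V = S·N(d₁) − K·e^{−rT}·N(d₂) = 212.546999 − 118.675621 = 93.871378
φ(d₁) = (1/√(2π))·e^{−d₁²/2} = 0.212318
ν = S·φ(d₁)·√T = 54.142727

price = 93.871378
ν = 54.142727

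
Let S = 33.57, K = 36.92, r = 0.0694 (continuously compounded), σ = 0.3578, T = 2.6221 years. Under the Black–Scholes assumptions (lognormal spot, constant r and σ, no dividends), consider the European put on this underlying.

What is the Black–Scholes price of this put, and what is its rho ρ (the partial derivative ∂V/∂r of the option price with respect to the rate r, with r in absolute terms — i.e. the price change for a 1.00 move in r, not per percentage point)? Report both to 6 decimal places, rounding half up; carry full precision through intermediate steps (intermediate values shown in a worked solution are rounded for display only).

σ√T = 0.3578·√2.6221 = 0.579382
d₁ = (ln(S/K) + (r+σ²/2)T) / (σ√T) = (ln(33.57/36.92) + (0.0694+0.3578²/2)·2.6221) / 0.579382 = (-0.095121 + 0.349815) / 0.579382 = 0.439598
d₂ = d₁ − σ√T = 0.439598 − 0.579382 = -0.139784
e^{−rT} = e^{−0.0694·2.6221} = 0.833623
N(−d₁) = 0.330114,  N(−d₂) = 0.555585
Put price V = K·e^{−rT}·N(−d₂) − S·N(−d₁) = 17.099440 − 11.081938 = 6.017502
ρ = −K·T·e^{−rT}·N(−d₂) = -44.836442

price = 6.017502
ρ = -44.836442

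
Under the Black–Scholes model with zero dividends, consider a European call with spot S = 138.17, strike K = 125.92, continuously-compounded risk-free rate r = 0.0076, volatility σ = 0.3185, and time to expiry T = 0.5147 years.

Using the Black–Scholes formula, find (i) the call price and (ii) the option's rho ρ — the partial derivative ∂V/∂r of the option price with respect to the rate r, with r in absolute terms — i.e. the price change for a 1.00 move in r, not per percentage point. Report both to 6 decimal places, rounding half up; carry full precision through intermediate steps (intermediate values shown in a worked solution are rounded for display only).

σ√T = 0.3185·√0.5147 = 0.228500
d₁ = (ln(S/K) + (r+σ²/2)T) / (σ√T) = (ln(138.17/125.92) + (0.0076+0.3185²/2)·0.5147) / 0.228500 = (0.092838 + 0.030018) / 0.228500 = 0.537662
d₂ = d₁ − σ√T = 0.537662 − 0.228500 = 0.309162
e^{−rT} = e^{−0.0076·0.5147} = 0.996096
N(d₁) = 0.704595,  N(d₂) = 0.621401
Call price V = S·N(d₁) − K·e^{−rT}·N(d₂) = 97.353873 − 77.941317 = 19.412557
ρ = K·T·e^{−rT}·N(d₂) = 40.116396

price = 19.412557
ρ = 40.116396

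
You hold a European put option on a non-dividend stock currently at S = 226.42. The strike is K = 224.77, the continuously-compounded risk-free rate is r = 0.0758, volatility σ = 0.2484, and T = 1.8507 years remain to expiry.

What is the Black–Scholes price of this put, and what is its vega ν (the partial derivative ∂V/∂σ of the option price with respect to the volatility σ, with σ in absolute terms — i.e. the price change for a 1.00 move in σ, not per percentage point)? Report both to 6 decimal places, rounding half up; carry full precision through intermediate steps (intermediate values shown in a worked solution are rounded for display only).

σ√T = 0.2484·√1.8507 = 0.337924
d₁ = (ln(S/K) + (r+σ²/2)T) / (σ√T) = (ln(226.42/224.77) + (0.0758+0.2484²/2)·1.8507) / 0.337924 = (0.007314 + 0.197380) / 0.337924 = 0.605738
d₂ = d₁ − σ√T = 0.605738 − 0.337924 = 0.267813
e^{−rT} = e^{−0.0758·1.8507} = 0.869112
N(−d₁) = 0.272344,  N(−d₂) = 0.394422
Put price V = K·e^{−rT}·N(−d₂) − S·N(−d₁) = 77.050389 − 61.664241 = 15.386148
φ(d₁) = (1/√(2π))·e^{−d₁²/2} = 0.332074
ν = S·φ(d₁)·√T = 102.286335

price = 15.386148
ν = 102.286335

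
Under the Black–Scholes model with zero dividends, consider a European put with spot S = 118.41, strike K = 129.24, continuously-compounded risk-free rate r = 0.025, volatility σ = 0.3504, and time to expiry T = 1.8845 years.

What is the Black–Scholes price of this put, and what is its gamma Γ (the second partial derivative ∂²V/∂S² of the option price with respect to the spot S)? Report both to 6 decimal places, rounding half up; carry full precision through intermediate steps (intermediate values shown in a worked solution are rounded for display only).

price = 25.490160
Γ = 0.006919

σ√T = 0.3504·√1.8845 = 0.481019
d₁ = (ln(S/K) + (r+σ²/2)T) / (σ√T) = (ln(118.41/129.24) + (0.025+0.3504²/2)·1.8845) / 0.481019 = (-0.087518 + 0.162802) / 0.481019 = 0.156510
d₂ = d₁ − σ√T = 0.156510 − 0.481019 = -0.324509
e^{−rT} = e^{−0.025·1.8845} = 0.953980
N(−d₁) = 0.437816,  N(−d₂) = 0.627224
Put price V = K·e^{−rT}·N(−d₂) − S·N(−d₁) = 77.331908 − 51.841748 = 25.490160
φ(d₁) = (1/√(2π))·e^{−d₁²/2} = 0.394086
Γ = φ(d₁) / (S·σ·√T) = 0.006919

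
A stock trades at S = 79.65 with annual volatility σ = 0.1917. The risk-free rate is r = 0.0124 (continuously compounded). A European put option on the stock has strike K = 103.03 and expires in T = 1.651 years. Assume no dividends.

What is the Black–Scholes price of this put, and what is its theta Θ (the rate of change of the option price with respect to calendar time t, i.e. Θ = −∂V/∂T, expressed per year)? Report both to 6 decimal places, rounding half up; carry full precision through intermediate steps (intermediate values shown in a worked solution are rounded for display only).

price = 23.260782
Θ = -0.589876

σ√T = 0.1917·√1.651 = 0.246318
d₁ = (ln(S/K) + (r+σ²/2)T) / (σ√T) = (ln(79.65/103.03) + (0.0124+0.1917²/2)·1.651) / 0.246318 = (-0.257378 + 0.050809) / 0.246318 = -0.838631
d₂ = d₁ − σ√T = -0.838631 − 0.246318 = -1.084948
e^{−rT} = e^{−0.0124·1.651} = 0.979736
N(−d₁) = 0.799162,  N(−d₂) = 0.861028
Put price V = K·e^{−rT}·N(−d₂) − S·N(−d₁) = 86.914009 − 63.653227 = 23.260782
φ(d₁) = (1/√(2π))·e^{−d₁²/2} = 0.280666
Θ = −S·φ(d₁)·σ/(2√T) + r·K·e^{−rT}·N(−d₂) = −1.667610 + 1.077734 = -0.589876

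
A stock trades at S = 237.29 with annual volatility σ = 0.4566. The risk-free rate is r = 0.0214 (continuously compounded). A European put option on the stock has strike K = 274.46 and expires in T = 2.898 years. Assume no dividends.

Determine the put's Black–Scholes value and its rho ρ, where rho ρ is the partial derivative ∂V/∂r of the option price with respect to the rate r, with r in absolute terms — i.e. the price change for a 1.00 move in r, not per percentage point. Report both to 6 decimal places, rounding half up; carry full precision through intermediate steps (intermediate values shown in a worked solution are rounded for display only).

price = 85.639757
ρ = -515.873561

σ√T = 0.4566·√2.898 = 0.777294
d₁ = (ln(S/K) + (r+σ²/2)T) / (σ√T) = (ln(237.29/274.46) + (0.0214+0.4566²/2)·2.898) / 0.777294 = (-0.145523 + 0.364110) / 0.777294 = 0.281216
d₂ = d₁ − σ√T = 0.281216 − 0.777294 = -0.496078
e^{−rT} = e^{−0.0214·2.898} = 0.939867
N(−d₁) = 0.389272,  N(−d₂) = 0.690080
Put price V = K·e^{−rT}·N(−d₂) − S·N(−d₁) = 178.010200 − 92.370443 = 85.639757
ρ = −K·T·e^{−rT}·N(−d₂) = -515.873561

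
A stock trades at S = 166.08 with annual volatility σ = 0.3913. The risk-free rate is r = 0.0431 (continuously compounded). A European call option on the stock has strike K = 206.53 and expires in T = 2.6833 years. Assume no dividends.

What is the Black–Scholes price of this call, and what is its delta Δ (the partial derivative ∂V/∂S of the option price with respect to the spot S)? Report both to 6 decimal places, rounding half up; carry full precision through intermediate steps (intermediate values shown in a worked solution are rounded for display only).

price = 35.595282
Δ = 0.563894

σ√T = 0.3913·√2.6833 = 0.640980
d₁ = (ln(S/K) + (r+σ²/2)T) / (σ√T) = (ln(166.08/206.53) + (0.0431+0.3913²/2)·2.6833) / 0.640980 = (-0.217976 + 0.321078) / 0.640980 = 0.160850
d₂ = d₁ − σ√T = 0.160850 − 0.640980 = -0.480130
e^{−rT} = e^{−0.0431·2.6833} = 0.890787
N(d₁) = 0.563894,  N(d₂) = 0.315568
Call price V = S·N(d₁) − K·e^{−rT}·N(d₂) = 93.651572 − 58.056290 = 35.595282
Δ = N(d₁) = 0.563894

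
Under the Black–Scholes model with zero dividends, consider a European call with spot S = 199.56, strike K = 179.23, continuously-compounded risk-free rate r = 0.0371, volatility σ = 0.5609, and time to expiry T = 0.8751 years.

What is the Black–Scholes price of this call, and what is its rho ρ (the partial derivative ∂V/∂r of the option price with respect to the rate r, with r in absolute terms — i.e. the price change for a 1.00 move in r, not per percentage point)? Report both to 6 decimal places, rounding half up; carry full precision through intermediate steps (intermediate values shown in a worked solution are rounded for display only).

σ√T = 0.5609·√0.8751 = 0.524704
d₁ = (ln(S/K) + (r+σ²/2)T) / (σ√T) = (ln(199.56/179.23) + (0.0371+0.5609²/2)·0.8751) / 0.524704 = (0.107445 + 0.170123) / 0.524704 = 0.529000
d₂ = d₁ − σ√T = 0.529000 − 0.524704 = 0.004296
e^{−rT} = e^{−0.0371·0.8751} = 0.968055
N(d₁) = 0.701597,  N(d₂) = 0.501714
Call price V = S·N(d₁) − K·e^{−rT}·N(d₂) = 140.010750 − 87.049630 = 52.961120
ρ = K·T·e^{−rT}·N(d₂) = 76.177131

price = 52.961120
ρ = 76.177131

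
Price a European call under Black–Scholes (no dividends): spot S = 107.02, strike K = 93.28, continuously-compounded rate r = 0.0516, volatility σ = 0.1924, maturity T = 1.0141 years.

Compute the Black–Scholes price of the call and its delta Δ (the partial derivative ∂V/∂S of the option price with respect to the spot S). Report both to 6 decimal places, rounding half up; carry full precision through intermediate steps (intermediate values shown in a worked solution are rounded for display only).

price = 20.124966
Δ = 0.859072

σ√T = 0.1924·√1.0141 = 0.193752
d₁ = (ln(S/K) + (r+σ²/2)T) / (σ√T) = (ln(107.02/93.28) + (0.0516+0.1924²/2)·1.0141) / 0.193752 = (0.137410 + 0.071097) / 0.193752 = 1.076158
d₂ = d₁ − σ√T = 1.076158 − 0.193752 = 0.882406
e^{−rT} = e^{−0.0516·1.0141} = 0.949018
N(d₁) = 0.859072,  N(d₂) = 0.811221
Call price V = S·N(d₁) − K·e^{−rT}·N(d₂) = 91.937855 − 71.812889 = 20.124966
Δ = N(d₁) = 0.859072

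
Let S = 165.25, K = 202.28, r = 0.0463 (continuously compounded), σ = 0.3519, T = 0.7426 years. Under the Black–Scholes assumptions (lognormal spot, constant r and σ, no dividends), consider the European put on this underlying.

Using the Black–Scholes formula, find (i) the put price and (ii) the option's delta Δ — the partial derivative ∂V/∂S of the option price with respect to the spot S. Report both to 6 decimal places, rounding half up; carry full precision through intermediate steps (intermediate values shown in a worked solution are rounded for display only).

price = 40.042680
Δ = -0.656068

σ√T = 0.3519·√0.7426 = 0.303247
d₁ = (ln(S/K) + (r+σ²/2)T) / (σ√T) = (ln(165.25/202.28) + (0.0463+0.3519²/2)·0.7426) / 0.303247 = (-0.202193 + 0.080362) / 0.303247 = -0.401757
d₂ = d₁ − σ√T = -0.401757 − 0.303247 = -0.705004
e^{−rT} = e^{−0.0463·0.7426} = 0.966202
N(−d₁) = 0.656068,  N(−d₂) = 0.759596
Put price V = K·e^{−rT}·N(−d₂) − S·N(−d₁) = 148.457997 − 108.415316 = 40.042680
Δ = −N(−d₁) = -0.656068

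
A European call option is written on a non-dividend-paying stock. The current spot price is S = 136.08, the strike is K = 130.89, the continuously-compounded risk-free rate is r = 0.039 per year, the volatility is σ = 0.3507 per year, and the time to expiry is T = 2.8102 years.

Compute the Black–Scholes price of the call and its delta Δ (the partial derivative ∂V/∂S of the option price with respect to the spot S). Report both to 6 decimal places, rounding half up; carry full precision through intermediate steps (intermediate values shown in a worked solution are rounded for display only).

price = 39.580950
Δ = 0.707644

σ√T = 0.3507·√2.8102 = 0.587901
d₁ = (ln(S/K) + (r+σ²/2)T) / (σ√T) = (ln(136.08/130.89) + (0.039+0.3507²/2)·2.8102) / 0.587901 = (0.038886 + 0.282412) / 0.587901 = 0.546516
d₂ = d₁ − σ√T = 0.546516 − 0.587901 = -0.041385
e^{−rT} = e^{−0.039·2.8102} = 0.896195
N(d₁) = 0.707644,  N(d₂) = 0.483494
Call price V = S·N(d₁) − K·e^{−rT}·N(d₂) = 96.296241 − 56.715291 = 39.580950
Δ = N(d₁) = 0.707644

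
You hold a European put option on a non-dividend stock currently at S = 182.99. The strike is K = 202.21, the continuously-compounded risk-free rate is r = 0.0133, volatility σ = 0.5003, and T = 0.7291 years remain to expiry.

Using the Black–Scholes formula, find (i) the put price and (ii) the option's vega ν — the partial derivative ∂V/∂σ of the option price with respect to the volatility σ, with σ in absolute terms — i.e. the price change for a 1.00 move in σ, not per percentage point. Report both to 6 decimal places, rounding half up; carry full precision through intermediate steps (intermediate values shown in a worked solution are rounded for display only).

σ√T = 0.5003·√0.7291 = 0.427193
d₁ = (ln(S/K) + (r+σ²/2)T) / (σ√T) = (ln(182.99/202.21) + (0.0133+0.5003²/2)·0.7291) / 0.427193 = (-0.099875 + 0.100944) / 0.427193 = 0.002502
d₂ = d₁ − σ√T = 0.002502 − 0.427193 = -0.424691
e^{−rT} = e^{−0.0133·0.7291} = 0.990350
N(−d₁) = 0.499002,  N(−d₂) = 0.664469
Put price V = K·e^{−rT}·N(−d₂) − S·N(−d₁) = 133.065686 − 91.312376 = 41.753310
φ(d₁) = (1/√(2π))·e^{−d₁²/2} = 0.398941
ν = S·φ(d₁)·√T = 62.334663

price = 41.753310
ν = 62.334663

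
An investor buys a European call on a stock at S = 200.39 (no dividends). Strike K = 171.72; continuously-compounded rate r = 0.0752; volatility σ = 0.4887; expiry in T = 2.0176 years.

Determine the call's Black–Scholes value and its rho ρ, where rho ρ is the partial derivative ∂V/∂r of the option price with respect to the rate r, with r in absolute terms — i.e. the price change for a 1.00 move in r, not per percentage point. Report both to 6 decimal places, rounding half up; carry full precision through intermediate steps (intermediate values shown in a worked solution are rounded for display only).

σ√T = 0.4887·√2.0176 = 0.694160
d₁ = (ln(S/K) + (r+σ²/2)T) / (σ√T) = (ln(200.39/171.72) + (0.0752+0.4887²/2)·2.0176) / 0.694160 = (0.154400 + 0.392653) / 0.694160 = 0.788079
d₂ = d₁ − σ√T = 0.788079 − 0.694160 = 0.093918
e^{−rT} = e^{−0.0752·2.0176} = 0.859226
N(d₁) = 0.784675,  N(d₂) = 0.537413
Call price V = S·N(d₁) − K·e^{−rT}·N(d₂) = 157.240959 − 79.293272 = 77.947688
ρ = K·T·e^{−rT}·N(d₂) = 159.982105

price = 77.947688
ρ = 159.982105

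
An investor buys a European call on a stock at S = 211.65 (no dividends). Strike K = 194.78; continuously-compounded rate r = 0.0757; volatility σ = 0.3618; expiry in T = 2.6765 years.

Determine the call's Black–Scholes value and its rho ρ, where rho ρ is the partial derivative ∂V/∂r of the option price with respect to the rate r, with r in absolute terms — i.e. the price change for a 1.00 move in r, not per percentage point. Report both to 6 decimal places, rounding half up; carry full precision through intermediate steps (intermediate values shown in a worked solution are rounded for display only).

σ√T = 0.3618·√2.6765 = 0.591905
d₁ = (ln(S/K) + (r+σ²/2)T) / (σ√T) = (ln(211.65/194.78) + (0.0757+0.3618²/2)·2.6765) / 0.591905 = (0.083063 + 0.377787) / 0.591905 = 0.778588
d₂ = d₁ − σ√T = 0.778588 − 0.591905 = 0.186683
e^{−rT} = e^{−0.0757·2.6765} = 0.816596
N(d₁) = 0.781889,  N(d₂) = 0.574045
Call price V = S·N(d₁) − K·e^{−rT}·N(d₂) = 165.486748 − 91.305643 = 74.181104
ρ = K·T·e^{−rT}·N(d₂) = 244.379554

price = 74.181104
ρ = 244.379554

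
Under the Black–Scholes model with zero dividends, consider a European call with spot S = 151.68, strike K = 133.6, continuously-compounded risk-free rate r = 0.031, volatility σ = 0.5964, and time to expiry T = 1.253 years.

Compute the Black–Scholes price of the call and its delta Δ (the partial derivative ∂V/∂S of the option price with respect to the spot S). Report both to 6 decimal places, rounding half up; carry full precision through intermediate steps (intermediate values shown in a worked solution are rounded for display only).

price = 49.294536
Δ = 0.719750

σ√T = 0.5964·√1.253 = 0.667595
d₁ = (ln(S/K) + (r+σ²/2)T) / (σ√T) = (ln(151.68/133.6) + (0.031+0.5964²/2)·1.253) / 0.667595 = (0.126923 + 0.261685) / 0.667595 = 0.582100
d₂ = d₁ − σ√T = 0.582100 − 0.667595 = -0.085495
e^{−rT} = e^{−0.031·1.253} = 0.961902
N(d₁) = 0.719750,  N(d₂) = 0.465934
Call price V = S·N(d₁) − K·e^{−rT}·N(d₂) = 109.171753 − 59.877216 = 49.294536
Δ = N(d₁) = 0.719750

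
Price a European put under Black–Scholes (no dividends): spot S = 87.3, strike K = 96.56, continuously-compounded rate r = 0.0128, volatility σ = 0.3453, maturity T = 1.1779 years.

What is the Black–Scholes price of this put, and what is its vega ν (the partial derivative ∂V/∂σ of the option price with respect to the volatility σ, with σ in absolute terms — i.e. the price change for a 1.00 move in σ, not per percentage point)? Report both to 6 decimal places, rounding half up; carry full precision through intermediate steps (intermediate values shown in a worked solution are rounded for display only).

price = 17.813163
ν = 37.766464

σ√T = 0.3453·√1.1779 = 0.374758
d₁ = (ln(S/K) + (r+σ²/2)T) / (σ√T) = (ln(87.3/96.56) + (0.0128+0.3453²/2)·1.1779) / 0.374758 = (-0.100814 + 0.085299) / 0.374758 = -0.041401
d₂ = d₁ − σ√T = -0.041401 − 0.374758 = -0.416159
e^{−rT} = e^{−0.0128·1.1779} = 0.985036
N(−d₁) = 0.516512,  N(−d₂) = 0.661353
Put price V = K·e^{−rT}·N(−d₂) − S·N(−d₁) = 62.904643 − 45.091479 = 17.813163
φ(d₁) = (1/√(2π))·e^{−d₁²/2} = 0.398601
ν = S·φ(d₁)·√T = 37.766464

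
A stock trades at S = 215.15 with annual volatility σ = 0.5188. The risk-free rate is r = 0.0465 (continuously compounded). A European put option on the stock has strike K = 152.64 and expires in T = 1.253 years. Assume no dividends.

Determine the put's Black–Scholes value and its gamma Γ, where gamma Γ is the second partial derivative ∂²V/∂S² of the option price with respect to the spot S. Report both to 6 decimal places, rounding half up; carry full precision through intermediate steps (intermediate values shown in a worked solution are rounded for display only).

price = 14.472053
Γ = 0.001972

σ√T = 0.5188·√1.253 = 0.580732
d₁ = (ln(S/K) + (r+σ²/2)T) / (σ√T) = (ln(215.15/152.64) + (0.0465+0.5188²/2)·1.253) / 0.580732 = (0.343253 + 0.226889) / 0.580732 = 0.981766
d₂ = d₁ − σ√T = 0.981766 − 0.580732 = 0.401034
e^{−rT} = e^{−0.0465·1.253} = 0.943400
N(−d₁) = 0.163108,  N(−d₂) = 0.344198
Put price V = K·e^{−rT}·N(−d₂) − S·N(−d₁) = 49.564667 − 35.092614 = 14.472053
φ(d₁) = (1/√(2π))·e^{−d₁²/2} = 0.246382
Γ = φ(d₁) / (S·σ·√T) = 0.001972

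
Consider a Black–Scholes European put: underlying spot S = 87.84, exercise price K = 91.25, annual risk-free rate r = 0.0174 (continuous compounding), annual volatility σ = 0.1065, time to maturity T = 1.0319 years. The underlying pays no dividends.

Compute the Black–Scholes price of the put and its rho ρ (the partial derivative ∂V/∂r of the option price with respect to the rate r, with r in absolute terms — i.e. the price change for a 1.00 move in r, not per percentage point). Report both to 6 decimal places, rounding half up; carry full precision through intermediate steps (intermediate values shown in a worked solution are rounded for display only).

price = 4.786951
ρ = -55.019613

σ√T = 0.1065·√1.0319 = 0.108185
d₁ = (ln(S/K) + (r+σ²/2)T) / (σ√T) = (ln(87.84/91.25) + (0.0174+0.1065²/2)·1.0319) / 0.108185 = (-0.038086 + 0.023807) / 0.108185 = -0.131986
d₂ = d₁ − σ√T = -0.131986 − 0.108185 = -0.240171
e^{−rT} = e^{−0.0174·1.0319} = 0.982205
N(−d₁) = 0.552502,  N(−d₂) = 0.594901
Put price V = K·e^{−rT}·N(−d₂) − S·N(−d₁) = 53.318745 − 48.531794 = 4.786951
ρ = −K·T·e^{−rT}·N(−d₂) = -55.019613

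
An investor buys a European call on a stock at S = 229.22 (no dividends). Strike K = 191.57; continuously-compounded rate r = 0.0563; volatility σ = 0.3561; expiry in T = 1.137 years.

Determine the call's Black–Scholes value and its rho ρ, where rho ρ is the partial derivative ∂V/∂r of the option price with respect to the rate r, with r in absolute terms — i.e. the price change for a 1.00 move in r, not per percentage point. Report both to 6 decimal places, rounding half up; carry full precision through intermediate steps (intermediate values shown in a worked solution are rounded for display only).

price = 61.559744
ρ = 137.725260

σ√T = 0.3561·√1.137 = 0.379710
d₁ = (ln(S/K) + (r+σ²/2)T) / (σ√T) = (ln(229.22/191.57) + (0.0563+0.3561²/2)·1.137) / 0.379710 = (0.179429 + 0.136103) / 0.379710 = 0.830981
d₂ = d₁ − σ√T = 0.830981 − 0.379710 = 0.451271
e^{−rT} = e^{−0.0563·1.137} = 0.937993
N(d₁) = 0.797008,  N(d₂) = 0.674103
Call price V = S·N(d₁) − K·e^{−rT}·N(d₂) = 182.690139 − 121.130396 = 61.559744
ρ = K·T·e^{−rT}·N(d₂) = 137.725260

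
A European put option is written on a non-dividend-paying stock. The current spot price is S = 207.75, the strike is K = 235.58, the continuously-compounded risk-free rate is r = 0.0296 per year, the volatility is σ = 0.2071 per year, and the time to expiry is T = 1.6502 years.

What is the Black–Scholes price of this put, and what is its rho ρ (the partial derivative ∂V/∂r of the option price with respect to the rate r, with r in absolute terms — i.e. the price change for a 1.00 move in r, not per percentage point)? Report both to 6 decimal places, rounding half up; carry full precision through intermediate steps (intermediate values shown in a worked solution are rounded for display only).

σ√T = 0.2071·√1.6502 = 0.266041
d₁ = (ln(S/K) + (r+σ²/2)T) / (σ√T) = (ln(207.75/235.58) + (0.0296+0.2071²/2)·1.6502) / 0.266041 = (-0.125715 + 0.084235) / 0.266041 = -0.155917
d₂ = d₁ − σ√T = -0.155917 − 0.266041 = -0.421958
e^{−rT} = e^{−0.0296·1.6502} = 0.952328
N(−d₁) = 0.561951,  N(−d₂) = 0.663472
Put price V = K·e^{−rT}·N(−d₂) − S·N(−d₁) = 148.849579 − 116.745283 = 32.104296
ρ = −K·T·e^{−rT}·N(−d₂) = -245.631575

price = 32.104296
ρ = -245.631575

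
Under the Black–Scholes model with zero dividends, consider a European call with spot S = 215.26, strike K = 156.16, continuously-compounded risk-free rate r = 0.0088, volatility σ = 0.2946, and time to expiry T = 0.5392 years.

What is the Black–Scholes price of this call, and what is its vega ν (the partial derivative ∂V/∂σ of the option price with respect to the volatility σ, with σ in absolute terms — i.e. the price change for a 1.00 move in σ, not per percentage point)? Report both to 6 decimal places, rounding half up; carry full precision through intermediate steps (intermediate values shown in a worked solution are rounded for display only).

σ√T = 0.2946·√0.5392 = 0.216325
d₁ = (ln(S/K) + (r+σ²/2)T) / (σ√T) = (ln(215.26/156.16) + (0.0088+0.2946²/2)·0.5392) / 0.216325 = (0.320965 + 0.028143) / 0.216325 = 1.613813
d₂ = d₁ − σ√T = 1.613813 − 0.216325 = 1.397487
e^{−rT} = e^{−0.0088·0.5392} = 0.995266
N(d₁) = 0.946716,  N(d₂) = 0.918866
Call price V = S·N(d₁) − K·e^{−rT}·N(d₂) = 203.790078 − 142.810940 = 60.979138
φ(d₁) = (1/√(2π))·e^{−d₁²/2} = 0.108486
ν = S·φ(d₁)·√T = 17.147941

price = 60.979138
ν = 17.147941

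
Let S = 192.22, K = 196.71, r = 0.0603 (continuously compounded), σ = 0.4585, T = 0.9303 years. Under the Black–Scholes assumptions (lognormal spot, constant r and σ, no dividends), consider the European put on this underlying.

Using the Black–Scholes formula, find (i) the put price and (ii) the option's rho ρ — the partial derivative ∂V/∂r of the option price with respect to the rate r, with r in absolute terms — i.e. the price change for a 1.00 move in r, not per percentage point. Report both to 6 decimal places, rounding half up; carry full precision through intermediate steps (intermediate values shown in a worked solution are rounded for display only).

σ√T = 0.4585·√0.9303 = 0.442233
d₁ = (ln(S/K) + (r+σ²/2)T) / (σ√T) = (ln(192.22/196.71) + (0.0603+0.4585²/2)·0.9303) / 0.442233 = (-0.023090 + 0.153882) / 0.442233 = 0.295754
d₂ = d₁ − σ√T = 0.295754 − 0.442233 = -0.146479
e^{−rT} = e^{−0.0603·0.9303} = 0.945447
N(−d₁) = 0.383709,  N(−d₂) = 0.558228
Put price V = K·e^{−rT}·N(−d₂) − S·N(−d₁) = 103.818723 − 73.756562 = 30.062161
ρ = −K·T·e^{−rT}·N(−d₂) = -96.582558

price = 30.062161
ρ = -96.582558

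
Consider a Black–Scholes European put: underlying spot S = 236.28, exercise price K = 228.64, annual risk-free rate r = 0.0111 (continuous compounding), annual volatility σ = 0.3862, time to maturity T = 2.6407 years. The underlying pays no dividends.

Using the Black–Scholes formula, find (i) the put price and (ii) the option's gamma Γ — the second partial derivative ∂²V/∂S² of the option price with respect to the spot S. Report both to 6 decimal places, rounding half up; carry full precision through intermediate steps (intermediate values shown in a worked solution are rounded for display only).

σ√T = 0.3862·√2.6407 = 0.627584
d₁ = (ln(S/K) + (r+σ²/2)T) / (σ√T) = (ln(236.28/228.64) + (0.0111+0.3862²/2)·2.6407) / 0.627584 = (0.032869 + 0.226243) / 0.627584 = 0.412871
d₂ = d₁ − σ√T = 0.412871 − 0.627584 = -0.214713
e^{−rT} = e^{−0.0111·2.6407} = 0.971114
N(−d₁) = 0.339850,  N(−d₂) = 0.585004
Put price V = K·e^{−rT}·N(−d₂) − S·N(−d₁) = 129.891681 − 80.299866 = 49.591815
φ(d₁) = (1/√(2π))·e^{−d₁²/2} = 0.366349
Γ = φ(d₁) / (S·σ·√T) = 0.002471

price = 49.591815
Γ = 0.002471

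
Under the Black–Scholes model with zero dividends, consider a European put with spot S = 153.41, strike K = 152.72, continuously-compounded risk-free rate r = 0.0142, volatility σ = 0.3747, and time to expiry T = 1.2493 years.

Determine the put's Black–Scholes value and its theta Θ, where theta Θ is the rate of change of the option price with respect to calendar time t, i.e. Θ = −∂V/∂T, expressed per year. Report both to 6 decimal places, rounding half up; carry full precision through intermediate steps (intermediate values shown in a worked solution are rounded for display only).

price = 23.513160
Θ = -8.713478

σ√T = 0.3747·√1.2493 = 0.418810
d₁ = (ln(S/K) + (r+σ²/2)T) / (σ√T) = (ln(153.41/152.72) + (0.0142+0.3747²/2)·1.2493) / 0.418810 = (0.004508 + 0.105441) / 0.418810 = 0.262527
d₂ = d₁ − σ√T = 0.262527 − 0.418810 = -0.156283
e^{−rT} = e^{−0.0142·1.2493} = 0.982416
N(−d₁) = 0.396458,  N(−d₂) = 0.562095
Put price V = K·e^{−rT}·N(−d₂) − S·N(−d₁) = 84.333728 − 60.820568 = 23.513160
φ(d₁) = (1/√(2π))·e^{−d₁²/2} = 0.385429
Θ = −S·φ(d₁)·σ/(2√T) + r·K·e^{−rT}·N(−d₂) = −9.911017 + 1.197539 = -8.713478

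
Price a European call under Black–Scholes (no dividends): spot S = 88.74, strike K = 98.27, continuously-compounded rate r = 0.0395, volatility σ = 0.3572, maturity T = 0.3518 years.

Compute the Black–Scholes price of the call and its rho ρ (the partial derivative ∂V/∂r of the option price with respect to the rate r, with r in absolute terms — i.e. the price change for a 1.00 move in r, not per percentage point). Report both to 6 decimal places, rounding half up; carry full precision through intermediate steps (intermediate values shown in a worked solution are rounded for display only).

price = 4.408956
ρ = 10.258906

σ√T = 0.3572·√0.3518 = 0.211865
d₁ = (ln(S/K) + (r+σ²/2)T) / (σ√T) = (ln(88.74/98.27) + (0.0395+0.3572²/2)·0.3518) / 0.211865 = (-0.102008 + 0.036340) / 0.211865 = -0.309955
d₂ = d₁ − σ√T = -0.309955 − 0.211865 = -0.521820
e^{−rT} = e^{−0.0395·0.3518} = 0.986200
N(d₁) = 0.378298,  N(d₂) = 0.300898
Call price V = S·N(d₁) − K·e^{−rT}·N(d₂) = 33.570143 − 29.161188 = 4.408956
ρ = K·T·e^{−rT}·N(d₂) = 10.258906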